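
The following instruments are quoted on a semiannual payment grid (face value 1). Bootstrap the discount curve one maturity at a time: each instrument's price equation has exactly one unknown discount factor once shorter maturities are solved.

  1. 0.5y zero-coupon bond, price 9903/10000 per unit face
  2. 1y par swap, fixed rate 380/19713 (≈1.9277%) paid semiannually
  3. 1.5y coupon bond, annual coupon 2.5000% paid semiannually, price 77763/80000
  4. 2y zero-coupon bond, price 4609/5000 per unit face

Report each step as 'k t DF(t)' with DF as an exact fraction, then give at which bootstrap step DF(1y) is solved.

step 1 [0.5y] zero: DF = P = 9903/10000 ≈ 0.990300
step 2 [1y] swap r/2=190/19713: DF=(1 − 190/19713·(0.990300))/(1+190/19713) = 981/1000 ≈ 0.981000
step 3 [1.5y] bond c/2=1/80: DF=(77763/80000 − 1/80·(0.990300+0.981000))/(1+1/80) = 9357/10000 ≈ 0.935700
step 4 [2y] zero: DF = P = 4609/5000 ≈ 0.921800

1 1/2 9903/10000
2 1 981/1000
3 3/2 9357/10000
4 2 4609/5000
DF(1y) is solved at step 2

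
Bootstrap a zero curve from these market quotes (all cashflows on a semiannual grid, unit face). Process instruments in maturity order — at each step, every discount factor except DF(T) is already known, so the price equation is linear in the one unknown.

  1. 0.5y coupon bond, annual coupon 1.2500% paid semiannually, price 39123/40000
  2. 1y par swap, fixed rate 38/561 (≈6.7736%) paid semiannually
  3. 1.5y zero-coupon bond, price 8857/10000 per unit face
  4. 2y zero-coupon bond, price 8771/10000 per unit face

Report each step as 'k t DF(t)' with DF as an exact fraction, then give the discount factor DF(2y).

step 1 [0.5y] bond c/2=1/160: DF=(39123/40000 − 1/160·(0))/(1+1/160) = 243/250 ≈ 0.972000
step 2 [1y] swap r/2=19/561: DF=(1 − 19/561·(0.972000))/(1+19/561) = 4677/5000 ≈ 0.935400
step 3 [1.5y] zero: DF = P = 8857/10000 ≈ 0.885700
step 4 [2y] zero: DF = P = 8771/10000 ≈ 0.877100

1 1/2 243/250
2 1 4677/5000
3 3/2 8857/10000
4 2 8771/10000
DF(2y) = 8771/10000 ≈ 0.877100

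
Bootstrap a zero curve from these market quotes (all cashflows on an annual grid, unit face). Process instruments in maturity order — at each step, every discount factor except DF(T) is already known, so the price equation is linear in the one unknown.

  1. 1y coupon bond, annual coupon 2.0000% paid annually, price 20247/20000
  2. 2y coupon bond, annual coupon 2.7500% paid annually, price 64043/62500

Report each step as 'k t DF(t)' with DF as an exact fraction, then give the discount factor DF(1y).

1 1 397/400
2 2 9707/10000
DF(1y) = 397/400 ≈ 0.992500

step 1 [1y] bond c/1=1/50: DF=(20247/20000 − 1/50·(0))/(1+1/50) = 397/400 ≈ 0.992500
step 2 [2y] bond c/1=11/400: DF=(64043/62500 − 11/400·(0.992500))/(1+11/400) = 9707/10000 ≈ 0.970700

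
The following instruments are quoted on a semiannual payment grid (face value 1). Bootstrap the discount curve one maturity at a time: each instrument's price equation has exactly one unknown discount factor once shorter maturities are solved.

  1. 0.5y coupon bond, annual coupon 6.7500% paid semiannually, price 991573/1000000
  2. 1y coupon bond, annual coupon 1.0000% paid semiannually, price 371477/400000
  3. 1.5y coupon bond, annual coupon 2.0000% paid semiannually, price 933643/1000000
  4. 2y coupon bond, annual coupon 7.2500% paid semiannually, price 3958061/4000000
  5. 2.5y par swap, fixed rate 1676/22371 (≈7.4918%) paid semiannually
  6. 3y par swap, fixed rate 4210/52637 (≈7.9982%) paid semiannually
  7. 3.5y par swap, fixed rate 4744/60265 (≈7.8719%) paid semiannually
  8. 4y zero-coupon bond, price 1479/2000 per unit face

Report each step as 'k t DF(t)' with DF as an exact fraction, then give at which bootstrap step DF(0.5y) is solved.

1 1/2 1199/1250
2 1 9193/10000
3 3/2 4529/5000
4 2 343/400
5 5/2 2081/2500
6 3 1579/2000
7 7/2 1907/2500
8 4 1479/2000
DF(0.5y) is solved at step 1

step 1 [0.5y] bond c/2=27/800: DF=(991573/1000000 − 27/800·(0))/(1+27/800) = 1199/1250 ≈ 0.959200
step 2 [1y] bond c/2=1/200: DF=(371477/400000 − 1/200·(0.959200))/(1+1/200) = 9193/10000 ≈ 0.919300
step 3 [1.5y] bond c/2=1/100: DF=(933643/1000000 − 1/100·(0.959200+0.919300))/(1+1/100) = 4529/5000 ≈ 0.905800
step 4 [2y] bond c/2=29/800: DF=(3958061/4000000 − 29/800·(0.959200+0.919300+0.905800))/(1+29/800) = 343/400 ≈ 0.857500
step 5 [2.5y] swap r/2=838/22371: DF=(1 − 838/22371·(0.959200+0.919300+0.905800+0.857500))/(1+838/22371) = 2081/2500 ≈ 0.832400
step 6 [3y] swap r/2=2105/52637: DF=(1 − 2105/52637·(0.959200+0.919300+0.905800+0.857500+0.832400))/(1+2105/52637) = 1579/2000 ≈ 0.789500
step 7 [3.5y] swap r/2=2372/60265: DF=(1 − 2372/60265·(0.959200+0.919300+0.905800+0.857500+0.832400+0.789500))/(1+2372/60265) = 1907/2500 ≈ 0.762800
step 8 [4y] zero: DF = P = 1479/2000 ≈ 0.739500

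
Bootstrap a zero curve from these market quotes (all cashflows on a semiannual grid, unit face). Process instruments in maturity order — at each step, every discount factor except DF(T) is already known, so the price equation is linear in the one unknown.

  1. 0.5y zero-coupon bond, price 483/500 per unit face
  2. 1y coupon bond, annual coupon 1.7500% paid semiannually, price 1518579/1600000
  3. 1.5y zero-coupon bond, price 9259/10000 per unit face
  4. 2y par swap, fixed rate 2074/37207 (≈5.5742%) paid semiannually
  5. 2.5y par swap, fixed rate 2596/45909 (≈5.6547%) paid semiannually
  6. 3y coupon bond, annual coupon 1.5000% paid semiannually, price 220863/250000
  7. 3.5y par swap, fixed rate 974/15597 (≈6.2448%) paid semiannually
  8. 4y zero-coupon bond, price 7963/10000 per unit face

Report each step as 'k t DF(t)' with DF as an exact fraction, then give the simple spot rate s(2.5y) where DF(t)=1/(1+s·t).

step 1 [0.5y] zero: DF = P = 483/500 ≈ 0.966000
step 2 [1y] bond c/2=7/800: DF=(1518579/1600000 − 7/800·(0.966000))/(1+7/800) = 373/400 ≈ 0.932500
step 3 [1.5y] zero: DF = P = 9259/10000 ≈ 0.925900
step 4 [2y] swap r/2=1037/37207: DF=(1 − 1037/37207·(0.966000+0.932500+0.925900))/(1+1037/37207) = 8963/10000 ≈ 0.896300
step 5 [2.5y] swap r/2=1298/45909: DF=(1 − 1298/45909·(0.966000+0.932500+0.925900+0.896300))/(1+1298/45909) = 4351/5000 ≈ 0.870200
step 6 [3y] bond c/2=3/400: DF=(220863/250000 − 3/400·(0.966000+0.932500+0.925900+0.896300+0.870200))/(1+3/400) = 8427/10000 ≈ 0.842700
step 7 [3.5y] swap r/2=487/15597: DF=(1 − 487/15597·(0.966000+0.932500+0.925900+0.896300+0.870200+0.842700))/(1+487/15597) = 2013/2500 ≈ 0.805200
step 8 [4y] zero: DF = P = 7963/10000 ≈ 0.796300

1 1/2 483/500
2 1 373/400
3 3/2 9259/10000
4 2 8963/10000
5 5/2 4351/5000
6 3 8427/10000
7 7/2 2013/2500
8 4 7963/10000
s(2.5y) = (1/(4351/5000) − 1)/(5/2) = 1298/21755 ≈ 5.9664%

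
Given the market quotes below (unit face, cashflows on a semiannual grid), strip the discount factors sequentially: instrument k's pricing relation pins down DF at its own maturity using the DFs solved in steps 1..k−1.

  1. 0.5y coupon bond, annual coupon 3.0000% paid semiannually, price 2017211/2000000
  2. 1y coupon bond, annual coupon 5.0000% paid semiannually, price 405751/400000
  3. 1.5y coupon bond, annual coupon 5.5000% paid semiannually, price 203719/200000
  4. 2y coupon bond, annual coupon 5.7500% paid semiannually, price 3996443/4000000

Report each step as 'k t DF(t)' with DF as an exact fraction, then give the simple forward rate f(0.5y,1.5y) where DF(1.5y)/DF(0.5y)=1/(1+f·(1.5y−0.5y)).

1 1/2 9937/10000
2 1 4827/5000
3 3/2 9389/10000
4 2 4451/5000
f(0.5y,1.5y) = ((9937/10000)/(9389/10000) − 1)/(1) = 548/9389 ≈ 5.8366%

step 1 [0.5y] bond c/2=3/200: DF=(2017211/2000000 − 3/200·(0))/(1+3/200) = 9937/10000 ≈ 0.993700
step 2 [1y] bond c/2=1/40: DF=(405751/400000 − 1/40·(0.993700))/(1+1/40) = 4827/5000 ≈ 0.965400
step 3 [1.5y] bond c/2=11/400: DF=(203719/200000 − 11/400·(0.993700+0.965400))/(1+11/400) = 9389/10000 ≈ 0.938900
step 4 [2y] bond c/2=23/800: DF=(3996443/4000000 − 23/800·(0.993700+0.965400+0.938900))/(1+23/800) = 4451/5000 ≈ 0.890200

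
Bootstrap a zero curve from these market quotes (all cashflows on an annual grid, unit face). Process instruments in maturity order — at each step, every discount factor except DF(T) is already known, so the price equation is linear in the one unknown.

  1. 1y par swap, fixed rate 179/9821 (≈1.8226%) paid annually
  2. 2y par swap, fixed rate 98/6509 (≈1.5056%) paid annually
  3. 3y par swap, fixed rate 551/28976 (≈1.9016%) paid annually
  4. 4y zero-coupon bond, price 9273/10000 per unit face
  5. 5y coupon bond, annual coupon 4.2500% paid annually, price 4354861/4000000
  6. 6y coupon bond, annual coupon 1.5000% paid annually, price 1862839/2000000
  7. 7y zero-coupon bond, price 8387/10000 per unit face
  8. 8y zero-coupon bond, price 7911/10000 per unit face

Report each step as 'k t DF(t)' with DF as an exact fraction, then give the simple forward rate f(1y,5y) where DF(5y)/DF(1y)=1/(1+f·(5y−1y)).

1 1 9821/10000
2 2 4853/5000
3 3 9449/10000
4 4 9273/10000
5 5 2221/2500
6 6 106/125
7 7 8387/10000
8 8 7911/10000
f(1y,5y) = ((9821/10000)/(2221/2500) − 1)/(4) = 937/35536 ≈ 2.6368%

step 1 [1y] swap r/1=179/9821: DF=(1 − 179/9821·(0))/(1+179/9821) = 9821/10000 ≈ 0.982100
step 2 [2y] swap r/1=98/6509: DF=(1 − 98/6509·(0.982100))/(1+98/6509) = 4853/5000 ≈ 0.970600
step 3 [3y] swap r/1=551/28976: DF=(1 − 551/28976·(0.982100+0.970600))/(1+551/28976) = 9449/10000 ≈ 0.944900
step 4 [4y] zero: DF = P = 9273/10000 ≈ 0.927300
step 5 [5y] bond c/1=17/400: DF=(4354861/4000000 − 17/400·(0.982100+0.970600+0.944900+0.927300))/(1+17/400) = 2221/2500 ≈ 0.888400
step 6 [6y] bond c/1=3/200: DF=(1862839/2000000 − 3/200·(0.982100+0.970600+0.944900+0.927300+0.888400))/(1+3/200) = 106/125 ≈ 0.848000
step 7 [7y] zero: DF = P = 8387/10000 ≈ 0.838700
step 8 [8y] zero: DF = P = 7911/10000 ≈ 0.791100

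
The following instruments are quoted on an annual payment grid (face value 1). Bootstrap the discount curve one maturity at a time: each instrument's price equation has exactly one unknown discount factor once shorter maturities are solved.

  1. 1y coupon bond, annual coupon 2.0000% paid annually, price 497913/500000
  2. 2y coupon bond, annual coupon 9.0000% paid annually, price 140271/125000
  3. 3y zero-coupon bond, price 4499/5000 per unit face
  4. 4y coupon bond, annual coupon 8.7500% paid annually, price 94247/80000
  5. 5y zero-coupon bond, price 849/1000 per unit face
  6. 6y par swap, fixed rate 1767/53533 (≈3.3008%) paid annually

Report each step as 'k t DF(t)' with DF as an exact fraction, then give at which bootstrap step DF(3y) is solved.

step 1 [1y] bond c/1=1/50: DF=(497913/500000 − 1/50·(0))/(1+1/50) = 9763/10000 ≈ 0.976300
step 2 [2y] bond c/1=9/100: DF=(140271/125000 − 9/100·(0.976300))/(1+9/100) = 9489/10000 ≈ 0.948900
step 3 [3y] zero: DF = P = 4499/5000 ≈ 0.899800
step 4 [4y] bond c/1=7/80: DF=(94247/80000 − 7/80·(0.976300+0.948900+0.899800))/(1+7/80) = 107/125 ≈ 0.856000
step 5 [5y] zero: DF = P = 849/1000 ≈ 0.849000
step 6 [6y] swap r/1=1767/53533: DF=(1 − 1767/53533·(0.976300+0.948900+0.899800+0.856000+0.849000))/(1+1767/53533) = 8233/10000 ≈ 0.823300

1 1 9763/10000
2 2 9489/10000
3 3 4499/5000
4 4 107/125
5 5 849/1000
6 6 8233/10000
DF(3y) is solved at step 3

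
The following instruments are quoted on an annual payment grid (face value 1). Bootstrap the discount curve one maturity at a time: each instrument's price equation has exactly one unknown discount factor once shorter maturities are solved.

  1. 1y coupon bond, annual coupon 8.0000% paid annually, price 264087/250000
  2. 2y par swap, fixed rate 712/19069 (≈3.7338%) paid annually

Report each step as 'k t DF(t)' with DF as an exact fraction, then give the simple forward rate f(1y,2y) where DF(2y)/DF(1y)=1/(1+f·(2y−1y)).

step 1 [1y] bond c/1=2/25: DF=(264087/250000 − 2/25·(0))/(1+2/25) = 9781/10000 ≈ 0.978100
step 2 [2y] swap r/1=712/19069: DF=(1 − 712/19069·(0.978100))/(1+712/19069) = 1161/1250 ≈ 0.928800

1 1 9781/10000
2 2 1161/1250
f(1y,2y) = ((9781/10000)/(1161/1250) − 1)/(1) = 493/9288 ≈ 5.3079%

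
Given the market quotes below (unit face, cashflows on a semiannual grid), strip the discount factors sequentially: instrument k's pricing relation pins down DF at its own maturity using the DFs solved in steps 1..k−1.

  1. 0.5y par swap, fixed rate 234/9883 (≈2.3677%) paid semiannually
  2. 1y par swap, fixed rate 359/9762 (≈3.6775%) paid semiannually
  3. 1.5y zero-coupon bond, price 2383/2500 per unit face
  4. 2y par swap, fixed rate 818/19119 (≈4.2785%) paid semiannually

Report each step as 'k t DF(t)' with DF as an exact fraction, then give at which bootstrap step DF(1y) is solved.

1 1/2 9883/10000
2 1 9641/10000
3 3/2 2383/2500
4 2 4591/5000
DF(1y) is solved at step 2

step 1 [0.5y] swap r/2=117/9883: DF=(1 − 117/9883·(0))/(1+117/9883) = 9883/10000 ≈ 0.988300
step 2 [1y] swap r/2=359/19524: DF=(1 − 359/19524·(0.988300))/(1+359/19524) = 9641/10000 ≈ 0.964100
step 3 [1.5y] zero: DF = P = 2383/2500 ≈ 0.953200
step 4 [2y] swap r/2=409/19119: DF=(1 − 409/19119·(0.988300+0.964100+0.953200))/(1+409/19119) = 4591/5000 ≈ 0.918200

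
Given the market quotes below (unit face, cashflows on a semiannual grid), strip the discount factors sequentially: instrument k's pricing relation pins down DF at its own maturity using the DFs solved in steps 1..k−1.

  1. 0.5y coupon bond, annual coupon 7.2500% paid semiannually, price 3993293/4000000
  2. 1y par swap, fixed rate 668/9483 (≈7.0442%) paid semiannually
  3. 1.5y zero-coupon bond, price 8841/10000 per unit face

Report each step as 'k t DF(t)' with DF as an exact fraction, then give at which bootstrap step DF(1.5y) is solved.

step 1 [0.5y] bond c/2=29/800: DF=(3993293/4000000 − 29/800·(0))/(1+29/800) = 4817/5000 ≈ 0.963400
step 2 [1y] swap r/2=334/9483: DF=(1 − 334/9483·(0.963400))/(1+334/9483) = 2333/2500 ≈ 0.933200
step 3 [1.5y] zero: DF = P = 8841/10000 ≈ 0.884100

1 1/2 4817/5000
2 1 2333/2500
3 3/2 8841/10000
DF(1.5y) is solved at step 3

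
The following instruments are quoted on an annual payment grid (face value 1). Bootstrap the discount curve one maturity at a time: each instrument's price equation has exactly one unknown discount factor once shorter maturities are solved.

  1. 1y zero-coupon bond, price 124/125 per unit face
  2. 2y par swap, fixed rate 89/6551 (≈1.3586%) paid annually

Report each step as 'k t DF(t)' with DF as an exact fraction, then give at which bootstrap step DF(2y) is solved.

1 1 124/125
2 2 9733/10000
DF(2y) is solved at step 2

step 1 [1y] zero: DF = P = 124/125 ≈ 0.992000
step 2 [2y] swap r/1=89/6551: DF=(1 − 89/6551·(0.992000))/(1+89/6551) = 9733/10000 ≈ 0.973300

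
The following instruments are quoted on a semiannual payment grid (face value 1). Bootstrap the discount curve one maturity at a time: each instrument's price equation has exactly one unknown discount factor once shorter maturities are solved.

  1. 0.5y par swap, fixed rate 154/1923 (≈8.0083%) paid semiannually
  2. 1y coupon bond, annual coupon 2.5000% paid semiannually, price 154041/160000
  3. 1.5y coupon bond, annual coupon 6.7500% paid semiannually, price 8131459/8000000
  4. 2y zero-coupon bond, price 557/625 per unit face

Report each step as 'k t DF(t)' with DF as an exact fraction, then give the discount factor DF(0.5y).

step 1 [0.5y] swap r/2=77/1923: DF=(1 − 77/1923·(0))/(1+77/1923) = 1923/2000 ≈ 0.961500
step 2 [1y] bond c/2=1/80: DF=(154041/160000 − 1/80·(0.961500))/(1+1/80) = 939/1000 ≈ 0.939000
step 3 [1.5y] bond c/2=27/800: DF=(8131459/8000000 − 27/800·(0.961500+0.939000))/(1+27/800) = 2303/2500 ≈ 0.921200
step 4 [2y] zero: DF = P = 557/625 ≈ 0.891200

1 1/2 1923/2000
2 1 939/1000
3 3/2 2303/2500
4 2 557/625
DF(0.5y) = 1923/2000 ≈ 0.961500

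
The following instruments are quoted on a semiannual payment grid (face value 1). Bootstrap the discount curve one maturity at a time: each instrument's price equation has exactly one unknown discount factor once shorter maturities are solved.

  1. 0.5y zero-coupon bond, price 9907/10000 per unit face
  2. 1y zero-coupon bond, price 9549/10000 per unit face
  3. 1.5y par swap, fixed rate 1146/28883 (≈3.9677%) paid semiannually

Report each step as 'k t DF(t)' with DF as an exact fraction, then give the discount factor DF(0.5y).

1 1/2 9907/10000
2 1 9549/10000
3 3/2 9427/10000
DF(0.5y) = 9907/10000 ≈ 0.990700

step 1 [0.5y] zero: DF = P = 9907/10000 ≈ 0.990700
step 2 [1y] zero: DF = P = 9549/10000 ≈ 0.954900
step 3 [1.5y] swap r/2=573/28883: DF=(1 − 573/28883·(0.990700+0.954900))/(1+573/28883) = 9427/10000 ≈ 0.942700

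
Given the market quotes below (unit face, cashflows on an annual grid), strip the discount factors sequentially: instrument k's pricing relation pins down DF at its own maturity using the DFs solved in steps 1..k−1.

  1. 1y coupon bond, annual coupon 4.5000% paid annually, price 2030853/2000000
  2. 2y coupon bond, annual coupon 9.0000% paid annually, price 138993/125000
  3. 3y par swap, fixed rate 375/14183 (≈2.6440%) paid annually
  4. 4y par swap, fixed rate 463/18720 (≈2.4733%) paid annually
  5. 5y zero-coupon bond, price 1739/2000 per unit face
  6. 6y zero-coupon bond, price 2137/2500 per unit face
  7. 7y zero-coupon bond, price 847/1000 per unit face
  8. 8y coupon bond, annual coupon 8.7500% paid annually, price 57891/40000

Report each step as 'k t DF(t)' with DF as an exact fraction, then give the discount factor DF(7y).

1 1 9717/10000
2 2 9399/10000
3 3 37/40
4 4 4537/5000
5 5 1739/2000
6 6 2137/2500
7 7 847/1000
8 8 8227/10000
DF(7y) = 847/1000 ≈ 0.847000

step 1 [1y] bond c/1=9/200: DF=(2030853/2000000 − 9/200·(0))/(1+9/200) = 9717/10000 ≈ 0.971700
step 2 [2y] bond c/1=9/100: DF=(138993/125000 − 9/100·(0.971700))/(1+9/100) = 9399/10000 ≈ 0.939900
step 3 [3y] swap r/1=375/14183: DF=(1 − 375/14183·(0.971700+0.939900))/(1+375/14183) = 37/40 ≈ 0.925000
step 4 [4y] swap r/1=463/18720: DF=(1 − 463/18720·(0.971700+0.939900+0.925000))/(1+463/18720) = 4537/5000 ≈ 0.907400
step 5 [5y] zero: DF = P = 1739/2000 ≈ 0.869500
step 6 [6y] zero: DF = P = 2137/2500 ≈ 0.854800
step 7 [7y] zero: DF = P = 847/1000 ≈ 0.847000
step 8 [8y] bond c/1=7/80: DF=(57891/40000 − 7/80·(0.971700+0.939900+0.925000+0.907400+0.869500+0.854800+0.847000))/(1+7/80) = 8227/10000 ≈ 0.822700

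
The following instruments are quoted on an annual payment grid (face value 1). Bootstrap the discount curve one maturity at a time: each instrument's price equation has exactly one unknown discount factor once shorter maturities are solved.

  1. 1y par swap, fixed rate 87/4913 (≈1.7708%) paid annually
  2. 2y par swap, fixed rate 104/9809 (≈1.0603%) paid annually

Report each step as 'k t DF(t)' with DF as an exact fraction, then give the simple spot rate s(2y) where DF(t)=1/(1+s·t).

step 1 [1y] swap r/1=87/4913: DF=(1 − 87/4913·(0))/(1+87/4913) = 4913/5000 ≈ 0.982600
step 2 [2y] swap r/1=104/9809: DF=(1 − 104/9809·(0.982600))/(1+104/9809) = 612/625 ≈ 0.979200

1 1 4913/5000
2 2 612/625
s(2y) = (1/(612/625) − 1)/(2) = 13/1224 ≈ 1.0621%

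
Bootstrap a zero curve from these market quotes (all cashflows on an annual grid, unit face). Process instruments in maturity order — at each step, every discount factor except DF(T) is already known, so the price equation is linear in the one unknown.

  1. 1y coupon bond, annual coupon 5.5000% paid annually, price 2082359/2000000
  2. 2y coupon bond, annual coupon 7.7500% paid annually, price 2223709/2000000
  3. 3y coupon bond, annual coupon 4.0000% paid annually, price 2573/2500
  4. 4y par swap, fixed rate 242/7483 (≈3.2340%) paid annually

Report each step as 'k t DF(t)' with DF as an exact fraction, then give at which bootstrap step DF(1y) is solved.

step 1 [1y] bond c/1=11/200: DF=(2082359/2000000 − 11/200·(0))/(1+11/200) = 9869/10000 ≈ 0.986900
step 2 [2y] bond c/1=31/400: DF=(2223709/2000000 − 31/400·(0.986900))/(1+31/400) = 9609/10000 ≈ 0.960900
step 3 [3y] bond c/1=1/25: DF=(2573/2500 − 1/25·(0.986900+0.960900))/(1+1/25) = 9147/10000 ≈ 0.914700
step 4 [4y] swap r/1=242/7483: DF=(1 − 242/7483·(0.986900+0.960900+0.914700))/(1+242/7483) = 879/1000 ≈ 0.879000

1 1 9869/10000
2 2 9609/10000
3 3 9147/10000
4 4 879/1000
DF(1y) is solved at step 1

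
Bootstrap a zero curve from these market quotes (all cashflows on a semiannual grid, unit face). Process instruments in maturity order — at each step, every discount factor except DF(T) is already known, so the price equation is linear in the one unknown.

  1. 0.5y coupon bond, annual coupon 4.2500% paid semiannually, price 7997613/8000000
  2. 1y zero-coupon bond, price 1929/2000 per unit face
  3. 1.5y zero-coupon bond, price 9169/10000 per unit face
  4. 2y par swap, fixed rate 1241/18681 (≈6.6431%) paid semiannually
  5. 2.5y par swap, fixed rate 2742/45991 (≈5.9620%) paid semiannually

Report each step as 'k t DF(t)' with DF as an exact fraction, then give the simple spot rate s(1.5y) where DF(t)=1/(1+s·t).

1 1/2 9789/10000
2 1 1929/2000
3 3/2 9169/10000
4 2 8759/10000
5 5/2 8629/10000
s(1.5y) = (1/(9169/10000) − 1)/(3/2) = 554/9169 ≈ 6.0421%

step 1 [0.5y] bond c/2=17/800: DF=(7997613/8000000 − 17/800·(0))/(1+17/800) = 9789/10000 ≈ 0.978900
step 2 [1y] zero: DF = P = 1929/2000 ≈ 0.964500
step 3 [1.5y] zero: DF = P = 9169/10000 ≈ 0.916900
step 4 [2y] swap r/2=1241/37362: DF=(1 − 1241/37362·(0.978900+0.964500+0.916900))/(1+1241/37362) = 8759/10000 ≈ 0.875900
step 5 [2.5y] swap r/2=1371/45991: DF=(1 − 1371/45991·(0.978900+0.964500+0.916900+0.875900))/(1+1371/45991) = 8629/10000 ≈ 0.862900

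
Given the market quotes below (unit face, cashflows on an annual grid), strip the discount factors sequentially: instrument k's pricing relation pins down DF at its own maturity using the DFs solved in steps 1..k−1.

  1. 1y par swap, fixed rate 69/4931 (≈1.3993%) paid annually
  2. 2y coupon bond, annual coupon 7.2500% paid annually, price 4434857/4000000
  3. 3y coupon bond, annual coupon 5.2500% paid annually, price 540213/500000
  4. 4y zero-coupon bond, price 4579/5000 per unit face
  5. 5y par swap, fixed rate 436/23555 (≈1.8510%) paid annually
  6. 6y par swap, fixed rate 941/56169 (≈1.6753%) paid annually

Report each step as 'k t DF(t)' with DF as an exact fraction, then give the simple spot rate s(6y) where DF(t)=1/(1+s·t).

1 1 4931/5000
2 2 9671/10000
3 3 9291/10000
4 4 4579/5000
5 5 1141/1250
6 6 9059/10000
s(6y) = (1/(9059/10000) − 1)/(6) = 941/54354 ≈ 1.7312%

step 1 [1y] swap r/1=69/4931: DF=(1 − 69/4931·(0))/(1+69/4931) = 4931/5000 ≈ 0.986200
step 2 [2y] bond c/1=29/400: DF=(4434857/4000000 − 29/400·(0.986200))/(1+29/400) = 9671/10000 ≈ 0.967100
step 3 [3y] bond c/1=21/400: DF=(540213/500000 − 21/400·(0.986200+0.967100))/(1+21/400) = 9291/10000 ≈ 0.929100
step 4 [4y] zero: DF = P = 4579/5000 ≈ 0.915800
step 5 [5y] swap r/1=436/23555: DF=(1 − 436/23555·(0.986200+0.967100+0.929100+0.915800))/(1+436/23555) = 1141/1250 ≈ 0.912800
step 6 [6y] swap r/1=941/56169: DF=(1 − 941/56169·(0.986200+0.967100+0.929100+0.915800+0.912800))/(1+941/56169) = 9059/10000 ≈ 0.905900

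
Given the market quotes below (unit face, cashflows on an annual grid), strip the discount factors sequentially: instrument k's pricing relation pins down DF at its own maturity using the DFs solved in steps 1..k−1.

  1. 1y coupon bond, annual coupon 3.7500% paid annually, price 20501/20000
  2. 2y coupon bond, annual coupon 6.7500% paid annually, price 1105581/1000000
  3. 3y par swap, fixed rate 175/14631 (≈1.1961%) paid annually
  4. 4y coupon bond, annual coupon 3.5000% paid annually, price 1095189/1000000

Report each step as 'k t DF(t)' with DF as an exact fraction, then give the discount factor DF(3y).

step 1 [1y] bond c/1=3/80: DF=(20501/20000 − 3/80·(0))/(1+3/80) = 247/250 ≈ 0.988000
step 2 [2y] bond c/1=27/400: DF=(1105581/1000000 − 27/400·(0.988000))/(1+27/400) = 2433/2500 ≈ 0.973200
step 3 [3y] swap r/1=175/14631: DF=(1 − 175/14631·(0.988000+0.973200))/(1+175/14631) = 193/200 ≈ 0.965000
step 4 [4y] bond c/1=7/200: DF=(1095189/1000000 − 7/200·(0.988000+0.973200+0.965000))/(1+7/200) = 1199/1250 ≈ 0.959200

1 1 247/250
2 2 2433/2500
3 3 193/200
4 4 1199/1250
DF(3y) = 193/200 ≈ 0.965000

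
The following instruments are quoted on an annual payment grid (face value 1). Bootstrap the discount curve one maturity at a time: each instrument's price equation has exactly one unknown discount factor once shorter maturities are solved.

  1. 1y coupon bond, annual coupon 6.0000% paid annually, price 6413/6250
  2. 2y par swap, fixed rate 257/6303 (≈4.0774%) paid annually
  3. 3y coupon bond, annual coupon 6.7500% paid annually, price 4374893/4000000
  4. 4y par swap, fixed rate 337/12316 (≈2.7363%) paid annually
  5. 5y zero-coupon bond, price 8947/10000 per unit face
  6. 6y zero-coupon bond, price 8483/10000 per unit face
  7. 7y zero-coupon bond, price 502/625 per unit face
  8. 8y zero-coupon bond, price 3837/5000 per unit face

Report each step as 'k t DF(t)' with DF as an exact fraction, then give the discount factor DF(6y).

step 1 [1y] bond c/1=3/50: DF=(6413/6250 − 3/50·(0))/(1+3/50) = 121/125 ≈ 0.968000
step 2 [2y] swap r/1=257/6303: DF=(1 − 257/6303·(0.968000))/(1+257/6303) = 9229/10000 ≈ 0.922900
step 3 [3y] bond c/1=27/400: DF=(4374893/4000000 − 27/400·(0.968000+0.922900))/(1+27/400) = 181/200 ≈ 0.905000
step 4 [4y] swap r/1=337/12316: DF=(1 − 337/12316·(0.968000+0.922900+0.905000))/(1+337/12316) = 8989/10000 ≈ 0.898900
step 5 [5y] zero: DF = P = 8947/10000 ≈ 0.894700
step 6 [6y] zero: DF = P = 8483/10000 ≈ 0.848300
step 7 [7y] zero: DF = P = 502/625 ≈ 0.803200
step 8 [8y] zero: DF = P = 3837/5000 ≈ 0.767400

1 1 121/125
2 2 9229/10000
3 3 181/200
4 4 8989/10000
5 5 8947/10000
6 6 8483/10000
7 7 502/625
8 8 3837/5000
DF(6y) = 8483/10000 ≈ 0.848300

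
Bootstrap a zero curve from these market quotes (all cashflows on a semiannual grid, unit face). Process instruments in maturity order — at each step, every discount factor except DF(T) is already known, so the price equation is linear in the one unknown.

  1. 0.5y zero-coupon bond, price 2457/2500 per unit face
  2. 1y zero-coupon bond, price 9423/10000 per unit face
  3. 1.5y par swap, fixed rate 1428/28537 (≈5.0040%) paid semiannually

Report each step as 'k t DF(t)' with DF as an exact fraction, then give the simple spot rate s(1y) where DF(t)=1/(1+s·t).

step 1 [0.5y] zero: DF = P = 2457/2500 ≈ 0.982800
step 2 [1y] zero: DF = P = 9423/10000 ≈ 0.942300
step 3 [1.5y] swap r/2=714/28537: DF=(1 − 714/28537·(0.982800+0.942300))/(1+714/28537) = 4643/5000 ≈ 0.928600

1 1/2 2457/2500
2 1 9423/10000
3 3/2 4643/5000
s(1y) = (1/(9423/10000) − 1)/(1) = 577/9423 ≈ 6.1233%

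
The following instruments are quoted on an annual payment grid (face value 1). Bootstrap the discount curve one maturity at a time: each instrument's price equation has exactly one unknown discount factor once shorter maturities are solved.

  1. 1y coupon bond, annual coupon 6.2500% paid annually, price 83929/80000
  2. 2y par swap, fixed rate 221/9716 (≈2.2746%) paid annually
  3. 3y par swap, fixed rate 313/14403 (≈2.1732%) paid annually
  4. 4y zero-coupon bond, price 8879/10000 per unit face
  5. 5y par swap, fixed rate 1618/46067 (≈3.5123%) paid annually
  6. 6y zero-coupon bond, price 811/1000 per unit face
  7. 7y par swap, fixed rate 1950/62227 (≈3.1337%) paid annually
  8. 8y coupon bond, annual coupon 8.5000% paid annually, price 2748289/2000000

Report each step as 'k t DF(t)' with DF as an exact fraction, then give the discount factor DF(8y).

1 1 4937/5000
2 2 4779/5000
3 3 4687/5000
4 4 8879/10000
5 5 4191/5000
6 6 811/1000
7 7 161/200
8 8 779/1000
DF(8y) = 779/1000 ≈ 0.779000

step 1 [1y] bond c/1=1/16: DF=(83929/80000 − 1/16·(0))/(1+1/16) = 4937/5000 ≈ 0.987400
step 2 [2y] swap r/1=221/9716: DF=(1 − 221/9716·(0.987400))/(1+221/9716) = 4779/5000 ≈ 0.955800
step 3 [3y] swap r/1=313/14403: DF=(1 − 313/14403·(0.987400+0.955800))/(1+313/14403) = 4687/5000 ≈ 0.937400
step 4 [4y] zero: DF = P = 8879/10000 ≈ 0.887900
step 5 [5y] swap r/1=1618/46067: DF=(1 − 1618/46067·(0.987400+0.955800+0.937400+0.887900))/(1+1618/46067) = 4191/5000 ≈ 0.838200
step 6 [6y] zero: DF = P = 811/1000 ≈ 0.811000
step 7 [7y] swap r/1=1950/62227: DF=(1 − 1950/62227·(0.987400+0.955800+0.937400+0.887900+0.838200+0.811000))/(1+1950/62227) = 161/200 ≈ 0.805000
step 8 [8y] bond c/1=17/200: DF=(2748289/2000000 − 17/200·(0.987400+0.955800+0.937400+0.887900+0.838200+0.811000+0.805000))/(1+17/200) = 779/1000 ≈ 0.779000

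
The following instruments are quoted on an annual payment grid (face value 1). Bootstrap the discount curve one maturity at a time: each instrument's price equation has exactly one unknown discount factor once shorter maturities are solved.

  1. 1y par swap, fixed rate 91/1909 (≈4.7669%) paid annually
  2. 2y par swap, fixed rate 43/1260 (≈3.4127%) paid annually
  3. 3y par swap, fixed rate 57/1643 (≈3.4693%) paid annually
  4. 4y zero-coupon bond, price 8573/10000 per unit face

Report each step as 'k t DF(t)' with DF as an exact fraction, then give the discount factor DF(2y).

1 1 1909/2000
2 2 1871/2000
3 3 9031/10000
4 4 8573/10000
DF(2y) = 1871/2000 ≈ 0.935500

step 1 [1y] swap r/1=91/1909: DF=(1 − 91/1909·(0))/(1+91/1909) = 1909/2000 ≈ 0.954500
step 2 [2y] swap r/1=43/1260: DF=(1 − 43/1260·(0.954500))/(1+43/1260) = 1871/2000 ≈ 0.935500
step 3 [3y] swap r/1=57/1643: DF=(1 − 57/1643·(0.954500+0.935500))/(1+57/1643) = 9031/10000 ≈ 0.903100
step 4 [4y] zero: DF = P = 8573/10000 ≈ 0.857300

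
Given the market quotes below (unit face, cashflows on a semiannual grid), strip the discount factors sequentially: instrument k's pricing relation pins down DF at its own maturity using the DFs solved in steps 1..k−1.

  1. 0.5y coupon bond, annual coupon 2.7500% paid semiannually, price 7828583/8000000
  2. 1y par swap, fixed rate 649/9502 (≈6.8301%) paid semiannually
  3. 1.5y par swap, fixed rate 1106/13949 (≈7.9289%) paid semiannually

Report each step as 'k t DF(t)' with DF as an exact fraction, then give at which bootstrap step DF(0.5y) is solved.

step 1 [0.5y] bond c/2=11/800: DF=(7828583/8000000 − 11/800·(0))/(1+11/800) = 9653/10000 ≈ 0.965300
step 2 [1y] swap r/2=649/19004: DF=(1 − 649/19004·(0.965300))/(1+649/19004) = 9351/10000 ≈ 0.935100
step 3 [1.5y] swap r/2=553/13949: DF=(1 − 553/13949·(0.965300+0.935100))/(1+553/13949) = 4447/5000 ≈ 0.889400

1 1/2 9653/10000
2 1 9351/10000
3 3/2 4447/5000
DF(0.5y) is solved at step 1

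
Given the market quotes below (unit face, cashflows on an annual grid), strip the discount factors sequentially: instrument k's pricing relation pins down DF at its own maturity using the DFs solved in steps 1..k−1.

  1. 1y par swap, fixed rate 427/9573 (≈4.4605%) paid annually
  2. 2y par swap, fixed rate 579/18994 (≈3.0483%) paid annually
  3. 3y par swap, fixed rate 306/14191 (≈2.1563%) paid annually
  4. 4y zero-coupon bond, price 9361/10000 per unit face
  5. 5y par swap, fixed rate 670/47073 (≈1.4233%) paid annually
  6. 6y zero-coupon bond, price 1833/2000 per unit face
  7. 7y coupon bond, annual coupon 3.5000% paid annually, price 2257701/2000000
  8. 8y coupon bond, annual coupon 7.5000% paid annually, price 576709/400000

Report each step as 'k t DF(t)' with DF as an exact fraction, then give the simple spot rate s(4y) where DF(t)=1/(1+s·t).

step 1 [1y] swap r/1=427/9573: DF=(1 − 427/9573·(0))/(1+427/9573) = 9573/10000 ≈ 0.957300
step 2 [2y] swap r/1=579/18994: DF=(1 − 579/18994·(0.957300))/(1+579/18994) = 9421/10000 ≈ 0.942100
step 3 [3y] swap r/1=306/14191: DF=(1 − 306/14191·(0.957300+0.942100))/(1+306/14191) = 2347/2500 ≈ 0.938800
step 4 [4y] zero: DF = P = 9361/10000 ≈ 0.936100
step 5 [5y] swap r/1=670/47073: DF=(1 − 670/47073·(0.957300+0.942100+0.938800+0.936100))/(1+670/47073) = 933/1000 ≈ 0.933000
step 6 [6y] zero: DF = P = 1833/2000 ≈ 0.916500
step 7 [7y] bond c/1=7/200: DF=(2257701/2000000 − 7/200·(0.957300+0.942100+0.938800+0.936100+0.933000+0.916500))/(1+7/200) = 1801/2000 ≈ 0.900500
step 8 [8y] bond c/1=3/40: DF=(576709/400000 − 3/40·(0.957300+0.942100+0.938800+0.936100+0.933000+0.916500+0.900500))/(1+3/40) = 443/500 ≈ 0.886000

1 1 9573/10000
2 2 9421/10000
3 3 2347/2500
4 4 9361/10000
5 5 933/1000
6 6 1833/2000
7 7 1801/2000
8 8 443/500
s(4y) = (1/(9361/10000) − 1)/(4) = 639/37444 ≈ 1.7065%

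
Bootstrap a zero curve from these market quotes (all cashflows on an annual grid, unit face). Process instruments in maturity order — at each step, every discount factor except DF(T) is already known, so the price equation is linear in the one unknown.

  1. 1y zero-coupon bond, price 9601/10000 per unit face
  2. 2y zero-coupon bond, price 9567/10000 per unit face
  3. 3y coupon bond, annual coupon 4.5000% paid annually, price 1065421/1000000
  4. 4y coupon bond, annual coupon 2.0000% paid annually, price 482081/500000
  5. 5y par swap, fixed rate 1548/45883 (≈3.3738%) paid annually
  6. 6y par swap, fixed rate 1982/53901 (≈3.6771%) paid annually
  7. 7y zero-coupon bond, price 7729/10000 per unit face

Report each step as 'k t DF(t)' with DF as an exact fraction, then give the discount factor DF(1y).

step 1 [1y] zero: DF = P = 9601/10000 ≈ 0.960100
step 2 [2y] zero: DF = P = 9567/10000 ≈ 0.956700
step 3 [3y] bond c/1=9/200: DF=(1065421/1000000 − 9/200·(0.960100+0.956700))/(1+9/200) = 937/1000 ≈ 0.937000
step 4 [4y] bond c/1=1/50: DF=(482081/500000 − 1/50·(0.960100+0.956700+0.937000))/(1+1/50) = 8893/10000 ≈ 0.889300
step 5 [5y] swap r/1=1548/45883: DF=(1 − 1548/45883·(0.960100+0.956700+0.937000+0.889300))/(1+1548/45883) = 2113/2500 ≈ 0.845200
step 6 [6y] swap r/1=1982/53901: DF=(1 − 1982/53901·(0.960100+0.956700+0.937000+0.889300+0.845200))/(1+1982/53901) = 4009/5000 ≈ 0.801800
step 7 [7y] zero: DF = P = 7729/10000 ≈ 0.772900

1 1 9601/10000
2 2 9567/10000
3 3 937/1000
4 4 8893/10000
5 5 2113/2500
6 6 4009/5000
7 7 7729/10000
DF(1y) = 9601/10000 ≈ 0.960100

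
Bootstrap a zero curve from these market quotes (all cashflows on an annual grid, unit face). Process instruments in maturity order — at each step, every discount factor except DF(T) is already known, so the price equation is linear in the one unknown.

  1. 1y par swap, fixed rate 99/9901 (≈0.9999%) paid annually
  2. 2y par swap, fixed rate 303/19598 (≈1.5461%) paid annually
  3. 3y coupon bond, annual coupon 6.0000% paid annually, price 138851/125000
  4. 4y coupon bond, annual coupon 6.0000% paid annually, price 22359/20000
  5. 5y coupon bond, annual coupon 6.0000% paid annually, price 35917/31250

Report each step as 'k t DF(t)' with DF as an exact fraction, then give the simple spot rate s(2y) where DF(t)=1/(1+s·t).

step 1 [1y] swap r/1=99/9901: DF=(1 − 99/9901·(0))/(1+99/9901) = 9901/10000 ≈ 0.990100
step 2 [2y] swap r/1=303/19598: DF=(1 − 303/19598·(0.990100))/(1+303/19598) = 9697/10000 ≈ 0.969700
step 3 [3y] bond c/1=3/50: DF=(138851/125000 − 3/50·(0.990100+0.969700))/(1+3/50) = 937/1000 ≈ 0.937000
step 4 [4y] bond c/1=3/50: DF=(22359/20000 − 3/50·(0.990100+0.969700+0.937000))/(1+3/50) = 8907/10000 ≈ 0.890700
step 5 [5y] bond c/1=3/50: DF=(35917/31250 − 3/50·(0.990100+0.969700+0.937000+0.890700))/(1+3/50) = 8699/10000 ≈ 0.869900

1 1 9901/10000
2 2 9697/10000
3 3 937/1000
4 4 8907/10000
5 5 8699/10000
s(2y) = (1/(9697/10000) − 1)/(2) = 303/19394 ≈ 1.5623%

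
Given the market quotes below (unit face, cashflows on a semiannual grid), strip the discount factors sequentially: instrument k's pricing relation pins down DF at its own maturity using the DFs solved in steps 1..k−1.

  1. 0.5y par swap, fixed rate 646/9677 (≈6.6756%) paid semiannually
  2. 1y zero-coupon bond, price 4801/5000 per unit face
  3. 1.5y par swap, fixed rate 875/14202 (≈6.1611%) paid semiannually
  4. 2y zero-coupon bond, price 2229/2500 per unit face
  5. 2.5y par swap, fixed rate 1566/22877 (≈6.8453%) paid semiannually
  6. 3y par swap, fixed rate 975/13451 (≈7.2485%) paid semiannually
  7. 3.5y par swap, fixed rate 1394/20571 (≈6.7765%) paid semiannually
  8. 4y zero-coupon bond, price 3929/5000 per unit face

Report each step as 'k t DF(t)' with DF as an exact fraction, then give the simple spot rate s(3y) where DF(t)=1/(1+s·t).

1 1/2 9677/10000
2 1 4801/5000
3 3/2 73/80
4 2 2229/2500
5 5/2 4217/5000
6 3 161/200
7 7/2 7909/10000
8 4 3929/5000
s(3y) = (1/(161/200) − 1)/(3) = 13/161 ≈ 8.0745%

step 1 [0.5y] swap r/2=323/9677: DF=(1 − 323/9677·(0))/(1+323/9677) = 9677/10000 ≈ 0.967700
step 2 [1y] zero: DF = P = 4801/5000 ≈ 0.960200
step 3 [1.5y] swap r/2=875/28404: DF=(1 − 875/28404·(0.967700+0.960200))/(1+875/28404) = 73/80 ≈ 0.912500
step 4 [2y] zero: DF = P = 2229/2500 ≈ 0.891600
step 5 [2.5y] swap r/2=783/22877: DF=(1 − 783/22877·(0.967700+0.960200+0.912500+0.891600))/(1+783/22877) = 4217/5000 ≈ 0.843400
step 6 [3y] swap r/2=975/26902: DF=(1 − 975/26902·(0.967700+0.960200+0.912500+0.891600+0.843400))/(1+975/26902) = 161/200 ≈ 0.805000
step 7 [3.5y] swap r/2=697/20571: DF=(1 − 697/20571·(0.967700+0.960200+0.912500+0.891600+0.843400+0.805000))/(1+697/20571) = 7909/10000 ≈ 0.790900
step 8 [4y] zero: DF = P = 3929/5000 ≈ 0.785800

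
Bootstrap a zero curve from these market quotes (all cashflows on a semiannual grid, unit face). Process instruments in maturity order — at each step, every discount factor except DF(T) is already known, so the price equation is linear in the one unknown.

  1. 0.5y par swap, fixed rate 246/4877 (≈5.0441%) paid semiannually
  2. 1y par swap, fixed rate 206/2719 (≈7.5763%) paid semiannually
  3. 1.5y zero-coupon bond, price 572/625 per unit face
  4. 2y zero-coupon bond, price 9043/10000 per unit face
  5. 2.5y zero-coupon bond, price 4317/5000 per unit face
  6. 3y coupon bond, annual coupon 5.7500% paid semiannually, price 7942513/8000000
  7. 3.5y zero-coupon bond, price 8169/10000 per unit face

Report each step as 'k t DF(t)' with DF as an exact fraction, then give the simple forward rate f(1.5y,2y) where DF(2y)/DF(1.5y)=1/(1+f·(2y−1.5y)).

1 1/2 4877/5000
2 1 9279/10000
3 3/2 572/625
4 2 9043/10000
5 5/2 4317/5000
6 3 8369/10000
7 7/2 8169/10000
f(1.5y,2y) = ((572/625)/(9043/10000) − 1)/(1/2) = 218/9043 ≈ 2.4107%

step 1 [0.5y] swap r/2=123/4877: DF=(1 − 123/4877·(0))/(1+123/4877) = 4877/5000 ≈ 0.975400
step 2 [1y] swap r/2=103/2719: DF=(1 − 103/2719·(0.975400))/(1+103/2719) = 9279/10000 ≈ 0.927900
step 3 [1.5y] zero: DF = P = 572/625 ≈ 0.915200
step 4 [2y] zero: DF = P = 9043/10000 ≈ 0.904300
step 5 [2.5y] zero: DF = P = 4317/5000 ≈ 0.863400
step 6 [3y] bond c/2=23/800: DF=(7942513/8000000 − 23/800·(0.975400+0.927900+0.915200+0.904300+0.863400))/(1+23/800) = 8369/10000 ≈ 0.836900
step 7 [3.5y] zero: DF = P = 8169/10000 ≈ 0.816900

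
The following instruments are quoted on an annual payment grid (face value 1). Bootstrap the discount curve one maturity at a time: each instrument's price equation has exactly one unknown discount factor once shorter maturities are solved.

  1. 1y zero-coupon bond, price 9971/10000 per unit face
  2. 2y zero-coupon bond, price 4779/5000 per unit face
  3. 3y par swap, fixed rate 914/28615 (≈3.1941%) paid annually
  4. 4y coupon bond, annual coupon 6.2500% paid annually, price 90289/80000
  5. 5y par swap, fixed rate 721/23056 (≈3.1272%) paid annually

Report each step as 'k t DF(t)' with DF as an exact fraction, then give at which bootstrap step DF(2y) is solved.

1 1 9971/10000
2 2 4779/5000
3 3 4543/5000
4 4 8939/10000
5 5 4279/5000
DF(2y) is solved at step 2

step 1 [1y] zero: DF = P = 9971/10000 ≈ 0.997100
step 2 [2y] zero: DF = P = 4779/5000 ≈ 0.955800
step 3 [3y] swap r/1=914/28615: DF=(1 − 914/28615·(0.997100+0.955800))/(1+914/28615) = 4543/5000 ≈ 0.908600
step 4 [4y] bond c/1=1/16: DF=(90289/80000 − 1/16·(0.997100+0.955800+0.908600))/(1+1/16) = 8939/10000 ≈ 0.893900
step 5 [5y] swap r/1=721/23056: DF=(1 − 721/23056·(0.997100+0.955800+0.908600+0.893900))/(1+721/23056) = 4279/5000 ≈ 0.855800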